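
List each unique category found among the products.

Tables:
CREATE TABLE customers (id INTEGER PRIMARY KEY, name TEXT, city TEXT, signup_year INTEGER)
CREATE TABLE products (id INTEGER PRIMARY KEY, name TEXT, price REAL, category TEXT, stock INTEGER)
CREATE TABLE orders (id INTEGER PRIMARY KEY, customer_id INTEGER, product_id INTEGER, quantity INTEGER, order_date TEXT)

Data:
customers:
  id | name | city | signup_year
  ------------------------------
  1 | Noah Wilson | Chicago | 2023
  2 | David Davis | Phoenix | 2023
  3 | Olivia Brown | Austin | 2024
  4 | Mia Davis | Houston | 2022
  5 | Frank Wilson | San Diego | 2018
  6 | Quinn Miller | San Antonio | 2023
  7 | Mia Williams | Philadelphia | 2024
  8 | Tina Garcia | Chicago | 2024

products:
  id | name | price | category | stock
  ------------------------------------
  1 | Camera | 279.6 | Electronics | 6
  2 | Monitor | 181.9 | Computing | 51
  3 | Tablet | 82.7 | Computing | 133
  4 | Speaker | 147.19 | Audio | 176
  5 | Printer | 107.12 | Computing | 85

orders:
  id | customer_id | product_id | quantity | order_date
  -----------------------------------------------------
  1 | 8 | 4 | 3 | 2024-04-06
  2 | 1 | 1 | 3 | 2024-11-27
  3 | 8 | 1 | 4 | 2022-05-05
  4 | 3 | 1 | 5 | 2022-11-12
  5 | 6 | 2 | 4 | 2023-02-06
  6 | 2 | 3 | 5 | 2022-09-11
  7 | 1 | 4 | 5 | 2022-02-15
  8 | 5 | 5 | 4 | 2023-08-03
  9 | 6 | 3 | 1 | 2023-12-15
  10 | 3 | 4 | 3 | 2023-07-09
SELECT DISTINCT category FROM products

Execution result:
category
Electronics
Computing
Audio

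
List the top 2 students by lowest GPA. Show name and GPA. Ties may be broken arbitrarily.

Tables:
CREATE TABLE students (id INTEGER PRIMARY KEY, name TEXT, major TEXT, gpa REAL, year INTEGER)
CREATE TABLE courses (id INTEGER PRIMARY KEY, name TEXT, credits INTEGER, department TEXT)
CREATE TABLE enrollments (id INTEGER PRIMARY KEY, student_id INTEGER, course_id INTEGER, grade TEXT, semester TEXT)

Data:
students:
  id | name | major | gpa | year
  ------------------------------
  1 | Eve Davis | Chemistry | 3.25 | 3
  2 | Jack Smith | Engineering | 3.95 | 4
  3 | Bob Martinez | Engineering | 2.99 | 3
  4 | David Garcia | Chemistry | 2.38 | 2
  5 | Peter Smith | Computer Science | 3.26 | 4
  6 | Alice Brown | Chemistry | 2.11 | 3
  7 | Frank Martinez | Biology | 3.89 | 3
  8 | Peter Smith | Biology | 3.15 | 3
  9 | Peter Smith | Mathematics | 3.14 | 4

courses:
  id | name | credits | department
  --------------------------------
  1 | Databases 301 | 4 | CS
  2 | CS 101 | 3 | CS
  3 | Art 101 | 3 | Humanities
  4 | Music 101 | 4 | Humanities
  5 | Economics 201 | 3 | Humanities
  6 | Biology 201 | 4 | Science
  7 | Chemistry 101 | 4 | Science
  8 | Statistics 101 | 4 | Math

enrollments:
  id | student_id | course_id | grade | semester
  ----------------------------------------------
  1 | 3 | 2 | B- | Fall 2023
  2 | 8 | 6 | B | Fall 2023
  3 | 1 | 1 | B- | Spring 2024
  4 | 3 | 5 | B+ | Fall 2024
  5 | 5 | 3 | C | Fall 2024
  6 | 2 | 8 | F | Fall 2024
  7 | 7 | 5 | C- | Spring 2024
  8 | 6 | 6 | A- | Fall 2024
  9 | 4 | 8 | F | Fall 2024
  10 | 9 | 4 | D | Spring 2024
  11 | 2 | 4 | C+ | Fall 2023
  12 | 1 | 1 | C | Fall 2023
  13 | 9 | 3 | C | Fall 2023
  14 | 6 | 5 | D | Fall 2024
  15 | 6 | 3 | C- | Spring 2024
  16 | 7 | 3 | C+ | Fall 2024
SELECT name, gpa FROM students ORDER BY gpa ASC LIMIT 2

Execution result:
name | gpa
Alice Brown | 2.11
David Garcia | 2.38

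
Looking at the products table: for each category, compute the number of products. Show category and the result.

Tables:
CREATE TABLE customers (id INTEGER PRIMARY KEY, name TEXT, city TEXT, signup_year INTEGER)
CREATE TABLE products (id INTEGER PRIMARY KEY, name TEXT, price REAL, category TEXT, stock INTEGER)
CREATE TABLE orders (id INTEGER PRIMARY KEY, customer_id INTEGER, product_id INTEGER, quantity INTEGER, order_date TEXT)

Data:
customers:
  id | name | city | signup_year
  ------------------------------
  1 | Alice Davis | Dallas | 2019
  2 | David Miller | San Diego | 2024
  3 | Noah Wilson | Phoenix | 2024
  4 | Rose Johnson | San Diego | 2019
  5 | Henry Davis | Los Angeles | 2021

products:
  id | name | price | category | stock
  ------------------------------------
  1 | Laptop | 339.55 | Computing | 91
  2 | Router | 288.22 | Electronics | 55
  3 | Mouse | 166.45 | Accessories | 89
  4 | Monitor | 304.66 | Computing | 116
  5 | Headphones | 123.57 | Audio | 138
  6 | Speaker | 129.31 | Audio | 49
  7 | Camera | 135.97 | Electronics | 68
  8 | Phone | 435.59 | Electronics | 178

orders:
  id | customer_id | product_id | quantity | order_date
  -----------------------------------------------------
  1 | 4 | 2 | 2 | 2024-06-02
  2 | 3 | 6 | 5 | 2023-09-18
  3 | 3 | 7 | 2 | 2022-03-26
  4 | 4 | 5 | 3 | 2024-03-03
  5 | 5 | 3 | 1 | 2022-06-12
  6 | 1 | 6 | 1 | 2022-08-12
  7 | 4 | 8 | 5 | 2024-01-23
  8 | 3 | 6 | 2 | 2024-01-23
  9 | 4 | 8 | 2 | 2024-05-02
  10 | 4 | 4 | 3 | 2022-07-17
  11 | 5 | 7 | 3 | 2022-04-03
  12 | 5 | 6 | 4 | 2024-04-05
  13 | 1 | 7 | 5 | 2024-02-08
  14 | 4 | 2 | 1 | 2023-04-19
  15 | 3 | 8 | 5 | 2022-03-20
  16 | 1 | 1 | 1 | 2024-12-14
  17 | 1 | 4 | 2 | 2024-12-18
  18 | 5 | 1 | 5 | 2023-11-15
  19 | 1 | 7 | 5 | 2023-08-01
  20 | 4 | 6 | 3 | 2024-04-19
SELECT category, COUNT(*) AS n FROM products GROUP BY category

Execution result:
category | n
Accessories | 1
Audio | 2
Computing | 2
Electronics | 3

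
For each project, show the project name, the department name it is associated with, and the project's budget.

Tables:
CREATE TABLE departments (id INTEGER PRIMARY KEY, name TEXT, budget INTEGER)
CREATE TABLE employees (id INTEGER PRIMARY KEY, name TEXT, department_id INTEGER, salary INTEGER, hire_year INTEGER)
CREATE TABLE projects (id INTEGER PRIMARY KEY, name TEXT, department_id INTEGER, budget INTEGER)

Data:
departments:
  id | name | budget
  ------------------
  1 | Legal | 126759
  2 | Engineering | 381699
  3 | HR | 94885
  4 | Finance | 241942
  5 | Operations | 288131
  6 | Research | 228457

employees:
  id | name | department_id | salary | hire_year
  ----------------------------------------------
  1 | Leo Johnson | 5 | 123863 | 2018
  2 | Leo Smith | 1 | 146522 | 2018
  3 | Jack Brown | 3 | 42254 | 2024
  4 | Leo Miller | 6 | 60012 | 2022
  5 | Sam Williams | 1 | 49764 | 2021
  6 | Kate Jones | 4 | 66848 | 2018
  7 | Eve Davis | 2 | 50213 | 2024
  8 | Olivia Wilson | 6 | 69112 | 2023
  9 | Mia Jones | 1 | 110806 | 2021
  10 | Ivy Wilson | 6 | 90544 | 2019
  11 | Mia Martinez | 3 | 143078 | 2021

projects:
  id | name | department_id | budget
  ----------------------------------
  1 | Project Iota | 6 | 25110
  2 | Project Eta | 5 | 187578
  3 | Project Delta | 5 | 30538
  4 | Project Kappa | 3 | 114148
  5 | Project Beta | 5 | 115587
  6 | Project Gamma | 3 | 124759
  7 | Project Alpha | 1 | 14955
SELECT c.name, p.name AS department, c.budget FROM projects c JOIN departments p ON c.department_id = p.id

Execution result:
name | department | budget
Project Iota | Research | 25110
Project Eta | Operations | 187578
Project Delta | Operations | 30538
Project Kappa | HR | 114148
Project Beta | Operations | 115587
Project Gamma | HR | 124759
Project Alpha | Legal | 14955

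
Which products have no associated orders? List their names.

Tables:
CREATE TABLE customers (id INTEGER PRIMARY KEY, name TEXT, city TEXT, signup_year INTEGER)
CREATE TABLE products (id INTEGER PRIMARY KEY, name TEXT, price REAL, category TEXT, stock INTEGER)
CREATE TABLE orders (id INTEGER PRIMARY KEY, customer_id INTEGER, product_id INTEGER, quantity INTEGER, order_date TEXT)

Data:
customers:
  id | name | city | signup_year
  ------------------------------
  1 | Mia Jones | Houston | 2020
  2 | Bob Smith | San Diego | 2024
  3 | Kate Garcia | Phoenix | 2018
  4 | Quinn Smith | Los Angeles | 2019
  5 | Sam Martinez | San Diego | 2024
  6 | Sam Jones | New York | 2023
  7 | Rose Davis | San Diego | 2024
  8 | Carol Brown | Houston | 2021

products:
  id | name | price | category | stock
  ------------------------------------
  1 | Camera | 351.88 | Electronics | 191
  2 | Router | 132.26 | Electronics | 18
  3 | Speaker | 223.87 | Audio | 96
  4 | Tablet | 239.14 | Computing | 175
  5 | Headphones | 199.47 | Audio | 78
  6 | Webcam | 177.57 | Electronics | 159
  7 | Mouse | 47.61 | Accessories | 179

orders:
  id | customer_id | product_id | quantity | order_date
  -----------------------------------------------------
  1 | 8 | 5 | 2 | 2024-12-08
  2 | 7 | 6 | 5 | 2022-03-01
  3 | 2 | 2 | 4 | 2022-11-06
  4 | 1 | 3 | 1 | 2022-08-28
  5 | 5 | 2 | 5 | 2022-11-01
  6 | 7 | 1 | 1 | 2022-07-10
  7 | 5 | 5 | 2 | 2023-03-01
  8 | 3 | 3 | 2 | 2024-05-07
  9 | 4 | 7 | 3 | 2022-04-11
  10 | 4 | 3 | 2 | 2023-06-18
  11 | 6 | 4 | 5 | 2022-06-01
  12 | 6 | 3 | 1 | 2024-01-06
SELECT p.name FROM products p LEFT JOIN orders c ON c.product_id = p.id WHERE c.id IS NULL

Execution result:
(no rows)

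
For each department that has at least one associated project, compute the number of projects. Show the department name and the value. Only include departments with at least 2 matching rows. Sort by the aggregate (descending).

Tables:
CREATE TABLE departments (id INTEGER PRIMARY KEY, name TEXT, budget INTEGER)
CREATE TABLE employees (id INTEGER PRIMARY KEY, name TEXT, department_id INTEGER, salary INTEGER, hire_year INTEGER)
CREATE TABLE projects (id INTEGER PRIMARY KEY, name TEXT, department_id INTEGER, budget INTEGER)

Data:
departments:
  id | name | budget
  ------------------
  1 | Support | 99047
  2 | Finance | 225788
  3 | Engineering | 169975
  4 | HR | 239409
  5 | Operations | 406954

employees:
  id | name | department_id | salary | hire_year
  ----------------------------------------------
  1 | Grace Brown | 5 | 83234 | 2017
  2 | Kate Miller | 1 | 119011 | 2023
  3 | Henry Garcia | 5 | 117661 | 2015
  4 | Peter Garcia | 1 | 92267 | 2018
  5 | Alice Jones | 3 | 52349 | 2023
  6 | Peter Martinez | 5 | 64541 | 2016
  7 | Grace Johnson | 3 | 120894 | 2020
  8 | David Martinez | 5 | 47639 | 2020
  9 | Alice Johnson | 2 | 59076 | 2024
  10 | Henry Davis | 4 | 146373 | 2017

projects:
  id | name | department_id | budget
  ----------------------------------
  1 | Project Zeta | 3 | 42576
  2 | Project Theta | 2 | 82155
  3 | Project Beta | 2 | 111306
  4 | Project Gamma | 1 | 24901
SELECT p.name, COUNT(*) AS n FROM projects c JOIN departments p ON c.department_id = p.id GROUP BY p.id, p.name HAVING COUNT(*) >= 2 ORDER BY n DESC

Execution result:
name | n
Finance | 2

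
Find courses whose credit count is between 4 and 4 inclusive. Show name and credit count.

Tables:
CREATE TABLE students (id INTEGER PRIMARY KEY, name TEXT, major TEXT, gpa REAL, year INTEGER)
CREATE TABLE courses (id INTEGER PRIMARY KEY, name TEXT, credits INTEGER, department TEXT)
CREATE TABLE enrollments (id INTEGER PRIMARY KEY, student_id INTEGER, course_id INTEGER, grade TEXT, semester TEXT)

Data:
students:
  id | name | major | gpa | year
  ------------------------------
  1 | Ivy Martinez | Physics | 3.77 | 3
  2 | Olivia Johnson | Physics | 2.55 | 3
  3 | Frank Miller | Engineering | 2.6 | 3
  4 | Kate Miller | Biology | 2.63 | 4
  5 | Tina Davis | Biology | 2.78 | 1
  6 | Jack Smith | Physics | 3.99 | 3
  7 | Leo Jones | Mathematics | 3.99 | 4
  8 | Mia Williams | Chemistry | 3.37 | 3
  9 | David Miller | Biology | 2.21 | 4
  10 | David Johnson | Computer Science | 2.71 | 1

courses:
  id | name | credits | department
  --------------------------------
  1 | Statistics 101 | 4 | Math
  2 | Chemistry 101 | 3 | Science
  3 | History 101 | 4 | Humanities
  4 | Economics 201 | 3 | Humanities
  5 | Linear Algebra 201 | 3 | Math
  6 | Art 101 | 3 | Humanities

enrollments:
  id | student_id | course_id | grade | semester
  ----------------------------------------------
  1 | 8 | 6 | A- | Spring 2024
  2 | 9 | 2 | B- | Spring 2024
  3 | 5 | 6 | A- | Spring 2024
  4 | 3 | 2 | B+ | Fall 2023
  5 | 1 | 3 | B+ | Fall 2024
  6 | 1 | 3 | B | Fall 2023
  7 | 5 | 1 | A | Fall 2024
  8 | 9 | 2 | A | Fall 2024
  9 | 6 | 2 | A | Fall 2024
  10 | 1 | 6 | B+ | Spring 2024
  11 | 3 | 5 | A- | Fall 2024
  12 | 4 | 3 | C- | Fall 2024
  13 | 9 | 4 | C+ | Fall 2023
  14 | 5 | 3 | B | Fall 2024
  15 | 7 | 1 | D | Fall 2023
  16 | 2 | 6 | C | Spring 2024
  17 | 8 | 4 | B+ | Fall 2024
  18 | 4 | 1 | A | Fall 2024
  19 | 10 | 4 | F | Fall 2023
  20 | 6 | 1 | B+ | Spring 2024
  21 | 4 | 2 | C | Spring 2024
SELECT name, credits FROM courses WHERE credits BETWEEN 4 AND 4

Execution result:
name | credits
Statistics 101 | 4
History 101 | 4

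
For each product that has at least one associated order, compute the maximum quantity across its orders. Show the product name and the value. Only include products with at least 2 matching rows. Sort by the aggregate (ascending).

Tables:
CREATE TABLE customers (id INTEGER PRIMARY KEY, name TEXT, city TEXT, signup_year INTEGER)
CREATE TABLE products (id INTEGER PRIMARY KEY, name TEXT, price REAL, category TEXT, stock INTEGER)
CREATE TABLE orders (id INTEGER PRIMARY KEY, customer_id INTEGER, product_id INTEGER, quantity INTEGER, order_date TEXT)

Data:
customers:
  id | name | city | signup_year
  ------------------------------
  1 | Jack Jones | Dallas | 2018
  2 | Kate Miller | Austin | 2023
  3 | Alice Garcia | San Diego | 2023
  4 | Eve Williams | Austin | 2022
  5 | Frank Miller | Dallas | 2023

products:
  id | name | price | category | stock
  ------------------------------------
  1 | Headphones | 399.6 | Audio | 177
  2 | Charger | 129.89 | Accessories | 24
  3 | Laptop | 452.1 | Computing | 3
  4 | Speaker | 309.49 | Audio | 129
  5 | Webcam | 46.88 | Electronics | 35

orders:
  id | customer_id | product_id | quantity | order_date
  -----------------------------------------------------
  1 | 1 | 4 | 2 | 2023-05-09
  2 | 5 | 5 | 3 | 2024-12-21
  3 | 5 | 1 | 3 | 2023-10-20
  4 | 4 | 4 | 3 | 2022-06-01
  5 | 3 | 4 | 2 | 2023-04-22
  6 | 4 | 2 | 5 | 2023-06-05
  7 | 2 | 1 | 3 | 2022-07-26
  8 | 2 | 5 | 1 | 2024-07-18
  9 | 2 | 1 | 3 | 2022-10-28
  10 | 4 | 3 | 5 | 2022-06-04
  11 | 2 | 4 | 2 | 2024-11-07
SELECT p.name, MAX(c.quantity) AS max_quantity FROM orders c JOIN products p ON c.product_id = p.id GROUP BY p.id, p.name HAVING COUNT(*) >= 2 ORDER BY max_quantity ASC

Execution result:
name | max_quantity
Headphones | 3
Speaker | 3
Webcam | 3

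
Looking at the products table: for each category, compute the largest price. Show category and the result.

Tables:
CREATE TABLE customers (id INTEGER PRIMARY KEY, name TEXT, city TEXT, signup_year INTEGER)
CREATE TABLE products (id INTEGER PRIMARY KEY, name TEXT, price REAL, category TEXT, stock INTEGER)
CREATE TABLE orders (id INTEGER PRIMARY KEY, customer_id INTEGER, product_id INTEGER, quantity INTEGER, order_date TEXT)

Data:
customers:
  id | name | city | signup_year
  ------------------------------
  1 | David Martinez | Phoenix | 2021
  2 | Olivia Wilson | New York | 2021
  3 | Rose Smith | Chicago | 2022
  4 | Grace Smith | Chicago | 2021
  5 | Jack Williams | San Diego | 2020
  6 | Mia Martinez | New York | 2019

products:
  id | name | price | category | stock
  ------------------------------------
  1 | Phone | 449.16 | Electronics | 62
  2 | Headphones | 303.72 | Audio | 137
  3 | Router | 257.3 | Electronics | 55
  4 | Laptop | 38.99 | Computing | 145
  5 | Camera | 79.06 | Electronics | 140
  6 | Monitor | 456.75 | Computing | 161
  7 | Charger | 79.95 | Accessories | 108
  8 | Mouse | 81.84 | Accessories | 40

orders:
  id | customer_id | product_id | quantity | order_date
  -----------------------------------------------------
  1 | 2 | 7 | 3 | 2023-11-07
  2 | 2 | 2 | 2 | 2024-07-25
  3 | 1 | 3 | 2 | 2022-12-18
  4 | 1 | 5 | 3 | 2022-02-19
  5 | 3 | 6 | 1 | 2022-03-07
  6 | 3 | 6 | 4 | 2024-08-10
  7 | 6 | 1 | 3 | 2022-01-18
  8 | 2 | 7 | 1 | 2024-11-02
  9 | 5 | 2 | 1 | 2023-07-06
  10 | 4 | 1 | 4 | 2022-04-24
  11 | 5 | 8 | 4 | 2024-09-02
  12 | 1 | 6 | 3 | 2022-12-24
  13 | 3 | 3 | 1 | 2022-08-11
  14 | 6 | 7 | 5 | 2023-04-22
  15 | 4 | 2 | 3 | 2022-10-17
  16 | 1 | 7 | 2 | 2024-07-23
SELECT category, MAX(price) AS max_price FROM products GROUP BY category

Execution result:
category | max_price
Accessories | 81.84
Audio | 303.72
Computing | 456.75
Electronics | 449.16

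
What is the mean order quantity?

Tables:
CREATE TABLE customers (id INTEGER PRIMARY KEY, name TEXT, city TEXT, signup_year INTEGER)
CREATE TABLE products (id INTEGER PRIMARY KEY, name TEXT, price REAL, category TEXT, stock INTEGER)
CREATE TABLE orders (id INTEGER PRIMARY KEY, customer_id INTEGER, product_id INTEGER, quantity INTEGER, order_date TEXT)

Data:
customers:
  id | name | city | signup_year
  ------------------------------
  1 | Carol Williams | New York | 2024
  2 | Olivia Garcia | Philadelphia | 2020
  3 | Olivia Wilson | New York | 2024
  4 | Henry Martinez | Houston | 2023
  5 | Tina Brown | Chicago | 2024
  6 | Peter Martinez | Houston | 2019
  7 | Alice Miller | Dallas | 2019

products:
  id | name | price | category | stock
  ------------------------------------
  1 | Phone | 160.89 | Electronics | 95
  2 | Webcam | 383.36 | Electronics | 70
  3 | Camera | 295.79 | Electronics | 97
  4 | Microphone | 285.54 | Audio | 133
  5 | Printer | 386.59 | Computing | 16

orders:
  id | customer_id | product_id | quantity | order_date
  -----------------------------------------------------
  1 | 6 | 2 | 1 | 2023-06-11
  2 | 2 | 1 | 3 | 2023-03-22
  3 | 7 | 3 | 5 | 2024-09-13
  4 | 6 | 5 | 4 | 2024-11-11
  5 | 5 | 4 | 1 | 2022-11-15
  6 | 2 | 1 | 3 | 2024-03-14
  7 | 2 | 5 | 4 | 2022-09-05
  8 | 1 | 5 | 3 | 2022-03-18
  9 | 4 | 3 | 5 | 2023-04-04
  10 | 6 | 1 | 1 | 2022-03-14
SELECT AVG(quantity) FROM orders

Execution result:
3.00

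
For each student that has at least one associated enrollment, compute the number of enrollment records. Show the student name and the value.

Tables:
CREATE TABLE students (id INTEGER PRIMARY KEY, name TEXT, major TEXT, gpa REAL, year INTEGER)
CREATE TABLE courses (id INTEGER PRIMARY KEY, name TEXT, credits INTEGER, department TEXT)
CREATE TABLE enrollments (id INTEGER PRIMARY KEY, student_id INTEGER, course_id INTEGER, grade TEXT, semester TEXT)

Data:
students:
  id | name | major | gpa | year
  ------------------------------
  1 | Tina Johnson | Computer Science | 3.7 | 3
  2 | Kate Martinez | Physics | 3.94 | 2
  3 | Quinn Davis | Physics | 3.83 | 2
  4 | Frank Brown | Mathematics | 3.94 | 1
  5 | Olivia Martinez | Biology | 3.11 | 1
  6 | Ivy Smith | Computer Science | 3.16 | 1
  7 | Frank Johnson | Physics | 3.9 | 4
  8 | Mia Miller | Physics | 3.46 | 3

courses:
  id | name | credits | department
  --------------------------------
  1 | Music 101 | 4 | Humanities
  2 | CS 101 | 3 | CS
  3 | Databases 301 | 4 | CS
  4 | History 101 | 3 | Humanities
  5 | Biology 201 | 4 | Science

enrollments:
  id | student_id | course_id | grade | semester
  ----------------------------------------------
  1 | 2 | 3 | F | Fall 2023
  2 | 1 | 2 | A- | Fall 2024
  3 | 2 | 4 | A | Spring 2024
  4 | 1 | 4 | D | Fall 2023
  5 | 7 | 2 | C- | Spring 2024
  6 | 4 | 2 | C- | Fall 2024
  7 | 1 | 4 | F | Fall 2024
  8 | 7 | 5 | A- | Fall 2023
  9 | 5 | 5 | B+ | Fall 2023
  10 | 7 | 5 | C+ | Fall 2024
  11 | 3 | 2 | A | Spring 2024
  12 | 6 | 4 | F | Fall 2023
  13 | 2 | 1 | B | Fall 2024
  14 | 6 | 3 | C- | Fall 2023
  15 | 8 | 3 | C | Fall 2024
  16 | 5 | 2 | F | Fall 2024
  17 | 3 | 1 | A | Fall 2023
SELECT p.name, COUNT(*) AS n FROM enrollments c JOIN students p ON c.student_id = p.id GROUP BY p.id, p.name

Execution result:
name | n
Tina Johnson | 3
Kate Martinez | 3
Quinn Davis | 2
Frank Brown | 1
Olivia Martinez | 2
Ivy Smith | 2
Frank Johnson | 3
Mia Miller | 1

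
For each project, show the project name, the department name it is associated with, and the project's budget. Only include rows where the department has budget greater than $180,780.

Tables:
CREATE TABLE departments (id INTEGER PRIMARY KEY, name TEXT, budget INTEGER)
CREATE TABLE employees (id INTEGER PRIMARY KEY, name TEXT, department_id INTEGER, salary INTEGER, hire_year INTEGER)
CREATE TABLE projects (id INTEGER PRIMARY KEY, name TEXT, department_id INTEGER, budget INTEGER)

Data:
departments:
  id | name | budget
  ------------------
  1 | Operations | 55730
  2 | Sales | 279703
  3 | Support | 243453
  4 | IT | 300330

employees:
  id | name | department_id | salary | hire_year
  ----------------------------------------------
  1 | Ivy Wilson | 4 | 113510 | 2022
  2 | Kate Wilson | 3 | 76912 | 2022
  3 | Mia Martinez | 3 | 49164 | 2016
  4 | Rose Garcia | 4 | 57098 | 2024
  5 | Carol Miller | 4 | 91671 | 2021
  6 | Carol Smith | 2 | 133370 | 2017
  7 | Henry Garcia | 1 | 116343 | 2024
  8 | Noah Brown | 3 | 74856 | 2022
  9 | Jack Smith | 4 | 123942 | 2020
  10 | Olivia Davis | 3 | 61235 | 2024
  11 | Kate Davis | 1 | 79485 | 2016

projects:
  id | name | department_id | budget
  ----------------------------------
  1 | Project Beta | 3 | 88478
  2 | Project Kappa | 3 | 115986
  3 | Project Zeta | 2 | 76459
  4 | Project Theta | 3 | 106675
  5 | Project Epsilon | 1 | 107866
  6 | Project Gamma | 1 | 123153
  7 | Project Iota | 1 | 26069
SELECT c.name, p.name AS department, c.budget FROM projects c JOIN departments p ON c.department_id = p.id WHERE p.budget > 180780

Execution result:
name | department | budget
Project Beta | Support | 88478
Project Kappa | Support | 115986
Project Zeta | Sales | 76459
Project Theta | Support | 106675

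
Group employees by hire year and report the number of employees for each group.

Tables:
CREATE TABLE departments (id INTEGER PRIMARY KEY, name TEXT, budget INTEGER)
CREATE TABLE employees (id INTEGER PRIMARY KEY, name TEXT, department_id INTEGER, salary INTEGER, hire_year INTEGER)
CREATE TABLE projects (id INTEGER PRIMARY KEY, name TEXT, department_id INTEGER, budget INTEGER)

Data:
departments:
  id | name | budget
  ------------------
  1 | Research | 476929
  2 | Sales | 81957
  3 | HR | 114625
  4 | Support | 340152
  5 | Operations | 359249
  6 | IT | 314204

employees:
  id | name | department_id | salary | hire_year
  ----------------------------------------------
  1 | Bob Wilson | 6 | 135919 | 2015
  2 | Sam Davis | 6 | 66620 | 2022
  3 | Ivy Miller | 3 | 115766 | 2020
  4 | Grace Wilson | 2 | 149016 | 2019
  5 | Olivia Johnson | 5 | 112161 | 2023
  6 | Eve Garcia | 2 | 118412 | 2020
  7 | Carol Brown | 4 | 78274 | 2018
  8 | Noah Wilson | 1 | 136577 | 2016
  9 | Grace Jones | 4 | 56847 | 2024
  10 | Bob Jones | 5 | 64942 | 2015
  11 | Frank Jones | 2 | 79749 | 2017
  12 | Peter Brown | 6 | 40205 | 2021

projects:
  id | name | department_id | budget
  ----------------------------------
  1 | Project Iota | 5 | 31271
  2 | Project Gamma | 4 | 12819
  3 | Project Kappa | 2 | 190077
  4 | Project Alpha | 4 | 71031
SELECT hire_year, COUNT(*) AS n FROM employees GROUP BY hire_year

Execution result:
hire_year | n
2015 | 2
2016 | 1
2017 | 1
2018 | 1
2019 | 1
2020 | 2
2021 | 1
2022 | 1
2023 | 1
2024 | 1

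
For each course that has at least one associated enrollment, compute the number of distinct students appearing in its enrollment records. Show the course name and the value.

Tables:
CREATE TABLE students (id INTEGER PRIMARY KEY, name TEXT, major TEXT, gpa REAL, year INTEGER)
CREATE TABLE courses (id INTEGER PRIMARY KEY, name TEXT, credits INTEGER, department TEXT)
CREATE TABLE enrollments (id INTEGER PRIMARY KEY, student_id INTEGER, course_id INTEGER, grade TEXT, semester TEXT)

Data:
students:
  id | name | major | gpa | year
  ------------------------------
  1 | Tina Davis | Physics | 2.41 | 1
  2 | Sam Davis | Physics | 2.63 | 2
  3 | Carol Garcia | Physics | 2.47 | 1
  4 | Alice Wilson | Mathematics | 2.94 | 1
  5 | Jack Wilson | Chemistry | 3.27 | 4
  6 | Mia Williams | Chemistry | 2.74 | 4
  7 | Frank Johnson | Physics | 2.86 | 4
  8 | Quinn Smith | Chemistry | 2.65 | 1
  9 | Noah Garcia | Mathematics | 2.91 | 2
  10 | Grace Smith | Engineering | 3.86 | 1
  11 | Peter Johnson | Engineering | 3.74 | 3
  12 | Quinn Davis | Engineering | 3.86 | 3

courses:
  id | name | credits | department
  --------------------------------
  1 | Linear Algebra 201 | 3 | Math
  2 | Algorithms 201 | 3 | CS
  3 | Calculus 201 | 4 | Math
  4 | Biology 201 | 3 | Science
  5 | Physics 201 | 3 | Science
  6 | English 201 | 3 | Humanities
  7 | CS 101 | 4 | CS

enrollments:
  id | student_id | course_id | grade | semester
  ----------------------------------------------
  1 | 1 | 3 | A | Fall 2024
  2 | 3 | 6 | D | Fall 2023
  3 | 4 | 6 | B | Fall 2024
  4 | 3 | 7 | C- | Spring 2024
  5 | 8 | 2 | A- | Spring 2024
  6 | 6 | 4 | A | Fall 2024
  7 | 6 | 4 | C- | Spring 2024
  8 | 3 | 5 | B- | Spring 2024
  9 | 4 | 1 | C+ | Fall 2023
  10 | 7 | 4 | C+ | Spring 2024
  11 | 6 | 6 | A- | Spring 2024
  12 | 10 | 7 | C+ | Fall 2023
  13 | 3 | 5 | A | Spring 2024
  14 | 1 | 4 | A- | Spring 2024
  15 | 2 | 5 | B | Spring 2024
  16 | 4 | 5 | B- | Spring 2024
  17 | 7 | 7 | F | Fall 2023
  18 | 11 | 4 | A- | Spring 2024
SELECT p.name, COUNT(DISTINCT c.student_id) AS distinct_student_count FROM enrollments c JOIN courses p ON c.course_id = p.id GROUP BY p.id, p.name

Execution result:
name | distinct_student_count
Linear Algebra 201 | 1
Algorithms 201 | 1
Calculus 201 | 1
Biology 201 | 4
Physics 201 | 3
English 201 | 3
CS 101 | 3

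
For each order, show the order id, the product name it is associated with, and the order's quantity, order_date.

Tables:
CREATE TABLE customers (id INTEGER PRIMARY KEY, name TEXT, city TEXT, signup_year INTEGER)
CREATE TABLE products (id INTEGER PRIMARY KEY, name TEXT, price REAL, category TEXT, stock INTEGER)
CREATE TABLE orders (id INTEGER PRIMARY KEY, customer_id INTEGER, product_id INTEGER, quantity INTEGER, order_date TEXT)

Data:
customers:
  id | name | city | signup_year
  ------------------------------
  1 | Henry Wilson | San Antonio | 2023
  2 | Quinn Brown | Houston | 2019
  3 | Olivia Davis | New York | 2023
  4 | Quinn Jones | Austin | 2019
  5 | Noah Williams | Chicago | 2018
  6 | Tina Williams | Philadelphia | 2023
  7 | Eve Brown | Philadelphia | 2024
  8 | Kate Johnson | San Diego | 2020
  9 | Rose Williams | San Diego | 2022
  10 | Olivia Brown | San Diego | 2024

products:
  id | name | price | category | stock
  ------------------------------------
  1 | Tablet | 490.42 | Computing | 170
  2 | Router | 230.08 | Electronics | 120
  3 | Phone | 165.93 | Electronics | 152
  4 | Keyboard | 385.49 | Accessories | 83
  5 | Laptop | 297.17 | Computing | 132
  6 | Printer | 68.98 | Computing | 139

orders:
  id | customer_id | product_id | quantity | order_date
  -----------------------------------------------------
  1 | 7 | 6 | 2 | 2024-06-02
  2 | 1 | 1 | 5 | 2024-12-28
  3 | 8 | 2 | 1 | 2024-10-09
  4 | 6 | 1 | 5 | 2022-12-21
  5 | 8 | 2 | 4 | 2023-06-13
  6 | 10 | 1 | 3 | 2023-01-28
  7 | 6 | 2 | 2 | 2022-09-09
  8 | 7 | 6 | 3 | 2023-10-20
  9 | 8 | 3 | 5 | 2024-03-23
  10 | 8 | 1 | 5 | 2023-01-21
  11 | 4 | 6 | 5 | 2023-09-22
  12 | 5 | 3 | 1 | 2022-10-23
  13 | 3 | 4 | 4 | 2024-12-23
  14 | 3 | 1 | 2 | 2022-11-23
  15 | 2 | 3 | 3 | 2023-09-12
SELECT c.id, p.name AS product, c.quantity, c.order_date FROM orders c JOIN products p ON c.product_id = p.id

Execution result:
id | product | quantity | order_date
1 | Printer | 2 | 2024-06-02
2 | Tablet | 5 | 2024-12-28
3 | Router | 1 | 2024-10-09
4 | Tablet | 5 | 2022-12-21
5 | Router | 4 | 2023-06-13
6 | Tablet | 3 | 2023-01-28
7 | Router | 2 | 2022-09-09
8 | Printer | 3 | 2023-10-20
9 | Phone | 5 | 2024-03-23
10 | Tablet | 5 | 2023-01-21
11 | Printer | 5 | 2023-09-22
12 | Phone | 1 | 2022-10-23
13 | Keyboard | 4 | 2024-12-23
14 | Tablet | 2 | 2022-11-23
15 | Phone | 3 | 2023-09-12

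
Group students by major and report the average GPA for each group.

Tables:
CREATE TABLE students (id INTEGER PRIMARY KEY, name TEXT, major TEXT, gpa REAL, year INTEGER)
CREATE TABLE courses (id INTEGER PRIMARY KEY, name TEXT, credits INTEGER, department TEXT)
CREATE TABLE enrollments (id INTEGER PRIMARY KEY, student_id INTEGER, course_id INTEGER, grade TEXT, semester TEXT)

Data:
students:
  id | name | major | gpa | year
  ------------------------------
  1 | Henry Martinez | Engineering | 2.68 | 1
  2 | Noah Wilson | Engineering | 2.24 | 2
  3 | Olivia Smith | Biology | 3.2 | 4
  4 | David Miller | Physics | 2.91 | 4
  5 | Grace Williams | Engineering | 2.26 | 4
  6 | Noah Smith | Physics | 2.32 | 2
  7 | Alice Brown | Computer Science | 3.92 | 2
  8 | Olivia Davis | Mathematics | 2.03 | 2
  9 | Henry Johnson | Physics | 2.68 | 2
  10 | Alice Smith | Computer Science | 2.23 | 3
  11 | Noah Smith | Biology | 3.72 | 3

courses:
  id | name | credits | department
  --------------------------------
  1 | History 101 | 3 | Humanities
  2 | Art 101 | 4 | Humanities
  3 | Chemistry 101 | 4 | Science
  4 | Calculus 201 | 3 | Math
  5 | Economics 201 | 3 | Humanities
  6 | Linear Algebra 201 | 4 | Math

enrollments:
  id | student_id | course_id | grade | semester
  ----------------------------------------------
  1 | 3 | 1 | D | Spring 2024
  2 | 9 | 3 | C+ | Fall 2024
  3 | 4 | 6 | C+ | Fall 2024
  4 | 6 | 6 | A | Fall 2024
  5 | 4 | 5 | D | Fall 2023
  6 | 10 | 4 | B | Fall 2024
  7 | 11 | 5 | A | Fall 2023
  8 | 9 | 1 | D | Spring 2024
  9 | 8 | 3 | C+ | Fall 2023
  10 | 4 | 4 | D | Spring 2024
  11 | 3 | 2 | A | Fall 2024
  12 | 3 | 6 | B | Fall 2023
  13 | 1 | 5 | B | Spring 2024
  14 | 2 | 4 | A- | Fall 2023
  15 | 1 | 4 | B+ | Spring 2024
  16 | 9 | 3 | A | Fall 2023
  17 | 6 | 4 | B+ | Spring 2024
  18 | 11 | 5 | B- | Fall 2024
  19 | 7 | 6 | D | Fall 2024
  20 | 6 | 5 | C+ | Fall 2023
SELECT major, AVG(gpa) AS avg_gpa FROM students GROUP BY major

Execution result:
major | avg_gpa
Biology | 3.46
Computer Science | 3.08
Engineering | 2.39
Mathematics | 2.03
Physics | 2.64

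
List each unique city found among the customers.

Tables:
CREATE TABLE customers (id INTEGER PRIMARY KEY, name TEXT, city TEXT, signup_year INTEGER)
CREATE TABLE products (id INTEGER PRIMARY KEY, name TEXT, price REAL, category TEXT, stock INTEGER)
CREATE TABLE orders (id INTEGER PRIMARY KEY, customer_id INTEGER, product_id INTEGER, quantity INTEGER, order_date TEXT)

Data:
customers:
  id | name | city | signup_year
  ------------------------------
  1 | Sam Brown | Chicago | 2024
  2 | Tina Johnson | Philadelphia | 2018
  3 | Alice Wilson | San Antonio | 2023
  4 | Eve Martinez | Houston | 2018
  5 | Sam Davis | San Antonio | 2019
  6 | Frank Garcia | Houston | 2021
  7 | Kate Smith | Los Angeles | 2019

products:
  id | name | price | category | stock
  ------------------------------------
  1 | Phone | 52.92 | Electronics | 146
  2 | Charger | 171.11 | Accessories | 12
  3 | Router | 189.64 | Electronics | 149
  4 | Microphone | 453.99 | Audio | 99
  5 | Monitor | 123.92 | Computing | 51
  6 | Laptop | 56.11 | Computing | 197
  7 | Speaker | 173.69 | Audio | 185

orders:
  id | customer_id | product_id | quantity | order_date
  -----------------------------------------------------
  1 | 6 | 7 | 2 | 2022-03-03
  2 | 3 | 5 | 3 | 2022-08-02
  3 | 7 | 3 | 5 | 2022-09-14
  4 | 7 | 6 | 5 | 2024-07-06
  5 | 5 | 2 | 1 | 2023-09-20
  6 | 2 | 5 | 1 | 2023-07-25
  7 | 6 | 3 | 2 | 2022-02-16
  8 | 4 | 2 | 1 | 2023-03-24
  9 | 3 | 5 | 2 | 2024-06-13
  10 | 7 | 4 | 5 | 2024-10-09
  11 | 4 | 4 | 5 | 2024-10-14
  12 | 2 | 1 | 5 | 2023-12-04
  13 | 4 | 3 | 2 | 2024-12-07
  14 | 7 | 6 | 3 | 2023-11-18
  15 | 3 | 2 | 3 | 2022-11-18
SELECT DISTINCT city FROM customers

Execution result:
city
Chicago
Philadelphia
San Antonio
Houston
Los Angeles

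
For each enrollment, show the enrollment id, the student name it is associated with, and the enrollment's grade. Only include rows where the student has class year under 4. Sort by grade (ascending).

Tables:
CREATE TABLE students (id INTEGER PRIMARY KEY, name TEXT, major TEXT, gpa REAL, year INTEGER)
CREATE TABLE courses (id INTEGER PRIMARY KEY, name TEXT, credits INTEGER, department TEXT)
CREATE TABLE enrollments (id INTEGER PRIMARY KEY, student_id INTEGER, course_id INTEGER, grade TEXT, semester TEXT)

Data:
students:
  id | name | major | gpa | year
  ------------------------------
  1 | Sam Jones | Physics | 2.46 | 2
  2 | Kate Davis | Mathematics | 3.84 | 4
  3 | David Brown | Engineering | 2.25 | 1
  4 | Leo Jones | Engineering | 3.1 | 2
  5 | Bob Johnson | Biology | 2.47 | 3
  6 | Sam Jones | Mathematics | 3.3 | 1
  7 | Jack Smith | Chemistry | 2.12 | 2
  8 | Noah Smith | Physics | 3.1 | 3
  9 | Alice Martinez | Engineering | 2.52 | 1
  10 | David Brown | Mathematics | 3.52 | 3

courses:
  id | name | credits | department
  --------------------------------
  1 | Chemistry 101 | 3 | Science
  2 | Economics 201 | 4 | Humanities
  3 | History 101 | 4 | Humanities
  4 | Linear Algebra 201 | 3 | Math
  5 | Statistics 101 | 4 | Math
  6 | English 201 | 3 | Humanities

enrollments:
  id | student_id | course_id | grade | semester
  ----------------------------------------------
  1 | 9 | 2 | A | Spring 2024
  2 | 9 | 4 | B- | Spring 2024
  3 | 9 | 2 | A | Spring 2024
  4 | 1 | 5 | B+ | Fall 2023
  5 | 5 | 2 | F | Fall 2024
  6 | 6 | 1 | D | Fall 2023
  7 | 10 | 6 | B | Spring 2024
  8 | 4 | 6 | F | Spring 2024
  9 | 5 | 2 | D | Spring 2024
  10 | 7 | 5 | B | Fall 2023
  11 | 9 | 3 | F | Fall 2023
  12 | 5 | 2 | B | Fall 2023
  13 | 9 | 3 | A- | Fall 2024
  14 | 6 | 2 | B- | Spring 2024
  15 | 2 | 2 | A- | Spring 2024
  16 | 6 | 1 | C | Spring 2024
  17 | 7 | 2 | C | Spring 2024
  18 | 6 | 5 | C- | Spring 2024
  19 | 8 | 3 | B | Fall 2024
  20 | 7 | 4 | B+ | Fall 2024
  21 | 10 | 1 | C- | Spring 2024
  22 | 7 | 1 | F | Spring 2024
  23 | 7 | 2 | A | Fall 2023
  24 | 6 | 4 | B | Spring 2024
SELECT c.id, p.name AS student, c.grade FROM enrollments c JOIN students p ON c.student_id = p.id WHERE p.year < 4 ORDER BY c.grade ASC

Execution result:
id | student | grade
1 | Alice Martinez | A
3 | Alice Martinez | A
23 | Jack Smith | A
13 | Alice Martinez | A-
7 | David Brown | B
10 | Jack Smith | B
12 | Bob Johnson | B
19 | Noah Smith | B
24 | Sam Jones | B
4 | Sam Jones | B+
20 | Jack Smith | B+
2 | Alice Martinez | B-
14 | Sam Jones | B-
16 | Sam Jones | C
17 | Jack Smith | C
18 | Sam Jones | C-
21 | David Brown | C-
6 | Sam Jones | D
9 | Bob Johnson | D
5 | Bob Johnson | F
8 | Leo Jones | F
11 | Alice Martinez | F
22 | Jack Smith | F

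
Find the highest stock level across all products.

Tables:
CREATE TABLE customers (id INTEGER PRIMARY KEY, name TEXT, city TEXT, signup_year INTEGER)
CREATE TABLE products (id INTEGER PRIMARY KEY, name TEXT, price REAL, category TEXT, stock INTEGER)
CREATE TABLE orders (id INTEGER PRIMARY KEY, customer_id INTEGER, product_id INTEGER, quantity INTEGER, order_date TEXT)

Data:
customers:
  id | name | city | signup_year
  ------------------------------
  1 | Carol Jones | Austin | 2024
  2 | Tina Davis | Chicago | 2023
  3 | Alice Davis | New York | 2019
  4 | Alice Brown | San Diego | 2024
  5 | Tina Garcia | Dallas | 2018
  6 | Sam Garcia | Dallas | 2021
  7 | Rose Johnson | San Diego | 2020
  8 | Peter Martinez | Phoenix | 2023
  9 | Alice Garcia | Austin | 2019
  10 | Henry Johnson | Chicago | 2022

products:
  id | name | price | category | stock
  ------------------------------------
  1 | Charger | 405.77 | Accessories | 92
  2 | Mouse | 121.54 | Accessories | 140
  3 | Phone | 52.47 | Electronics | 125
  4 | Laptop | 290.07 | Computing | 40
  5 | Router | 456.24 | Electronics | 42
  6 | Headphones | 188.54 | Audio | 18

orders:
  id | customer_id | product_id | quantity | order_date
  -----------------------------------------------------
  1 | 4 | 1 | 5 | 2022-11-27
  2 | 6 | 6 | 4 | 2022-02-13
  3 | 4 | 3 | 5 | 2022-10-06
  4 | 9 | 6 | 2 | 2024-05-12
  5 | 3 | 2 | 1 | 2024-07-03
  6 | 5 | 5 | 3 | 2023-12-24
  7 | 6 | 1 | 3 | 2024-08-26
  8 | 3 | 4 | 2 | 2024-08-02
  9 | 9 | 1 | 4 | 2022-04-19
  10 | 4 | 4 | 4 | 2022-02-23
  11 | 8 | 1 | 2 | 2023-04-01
SELECT MAX(stock) FROM products

Execution result:
140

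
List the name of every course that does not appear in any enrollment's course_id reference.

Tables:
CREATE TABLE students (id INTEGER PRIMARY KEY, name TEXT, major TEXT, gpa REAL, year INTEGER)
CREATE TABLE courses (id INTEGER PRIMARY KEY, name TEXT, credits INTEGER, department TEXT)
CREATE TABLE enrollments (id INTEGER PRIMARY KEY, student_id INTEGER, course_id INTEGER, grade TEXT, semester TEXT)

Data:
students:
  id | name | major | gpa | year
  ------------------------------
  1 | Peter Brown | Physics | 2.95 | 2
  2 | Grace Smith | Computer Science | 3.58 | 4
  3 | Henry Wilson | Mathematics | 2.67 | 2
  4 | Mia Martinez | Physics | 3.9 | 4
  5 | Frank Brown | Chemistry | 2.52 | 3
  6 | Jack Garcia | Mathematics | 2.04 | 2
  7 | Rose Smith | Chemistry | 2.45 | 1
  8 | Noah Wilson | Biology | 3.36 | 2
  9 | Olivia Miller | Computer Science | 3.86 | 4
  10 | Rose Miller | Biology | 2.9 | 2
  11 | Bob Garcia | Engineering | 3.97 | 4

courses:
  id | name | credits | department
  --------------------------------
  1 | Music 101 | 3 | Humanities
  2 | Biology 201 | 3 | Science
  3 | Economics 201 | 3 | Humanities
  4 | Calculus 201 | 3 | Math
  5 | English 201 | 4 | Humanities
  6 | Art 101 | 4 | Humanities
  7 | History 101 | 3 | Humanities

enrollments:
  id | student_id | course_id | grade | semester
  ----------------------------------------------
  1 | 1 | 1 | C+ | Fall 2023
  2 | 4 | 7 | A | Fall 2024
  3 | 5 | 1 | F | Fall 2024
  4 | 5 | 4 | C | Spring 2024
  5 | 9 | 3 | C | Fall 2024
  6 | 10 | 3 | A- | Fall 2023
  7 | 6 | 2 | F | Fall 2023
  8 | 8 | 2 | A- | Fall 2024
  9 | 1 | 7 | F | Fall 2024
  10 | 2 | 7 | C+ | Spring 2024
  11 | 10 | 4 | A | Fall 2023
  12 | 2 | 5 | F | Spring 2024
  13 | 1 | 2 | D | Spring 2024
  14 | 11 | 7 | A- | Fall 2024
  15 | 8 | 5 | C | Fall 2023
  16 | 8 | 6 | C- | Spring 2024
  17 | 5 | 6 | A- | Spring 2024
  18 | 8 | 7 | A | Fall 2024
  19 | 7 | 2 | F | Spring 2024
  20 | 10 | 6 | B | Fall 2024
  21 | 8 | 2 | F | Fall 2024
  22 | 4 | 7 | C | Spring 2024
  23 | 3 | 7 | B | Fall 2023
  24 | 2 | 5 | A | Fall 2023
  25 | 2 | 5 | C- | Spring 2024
SELECT p.name FROM courses p LEFT JOIN enrollments c ON c.course_id = p.id WHERE c.id IS NULL

Execution result:
(no rows)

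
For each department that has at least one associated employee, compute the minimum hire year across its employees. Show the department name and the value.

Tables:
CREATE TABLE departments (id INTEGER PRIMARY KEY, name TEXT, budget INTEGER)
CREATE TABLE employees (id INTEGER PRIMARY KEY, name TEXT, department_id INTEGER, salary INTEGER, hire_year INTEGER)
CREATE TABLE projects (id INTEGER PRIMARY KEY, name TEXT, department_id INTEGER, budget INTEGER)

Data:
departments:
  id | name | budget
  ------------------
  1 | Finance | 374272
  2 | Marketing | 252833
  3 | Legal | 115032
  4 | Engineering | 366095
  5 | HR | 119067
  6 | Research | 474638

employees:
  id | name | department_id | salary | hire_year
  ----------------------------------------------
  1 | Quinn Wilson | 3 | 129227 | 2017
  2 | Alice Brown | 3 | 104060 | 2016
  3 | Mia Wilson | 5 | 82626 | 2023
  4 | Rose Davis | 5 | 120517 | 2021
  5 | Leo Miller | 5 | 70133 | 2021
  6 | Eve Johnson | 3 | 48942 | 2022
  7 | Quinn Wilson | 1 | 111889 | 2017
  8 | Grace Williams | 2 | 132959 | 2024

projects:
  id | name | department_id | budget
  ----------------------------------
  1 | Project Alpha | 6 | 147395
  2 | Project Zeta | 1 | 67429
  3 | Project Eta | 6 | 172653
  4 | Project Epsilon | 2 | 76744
SELECT p.name, MIN(c.hire_year) AS min_hire_year FROM employees c JOIN departments p ON c.department_id = p.id GROUP BY p.id, p.name

Execution result:
name | min_hire_year
Finance | 2017
Marketing | 2024
Legal | 2016
HR | 2021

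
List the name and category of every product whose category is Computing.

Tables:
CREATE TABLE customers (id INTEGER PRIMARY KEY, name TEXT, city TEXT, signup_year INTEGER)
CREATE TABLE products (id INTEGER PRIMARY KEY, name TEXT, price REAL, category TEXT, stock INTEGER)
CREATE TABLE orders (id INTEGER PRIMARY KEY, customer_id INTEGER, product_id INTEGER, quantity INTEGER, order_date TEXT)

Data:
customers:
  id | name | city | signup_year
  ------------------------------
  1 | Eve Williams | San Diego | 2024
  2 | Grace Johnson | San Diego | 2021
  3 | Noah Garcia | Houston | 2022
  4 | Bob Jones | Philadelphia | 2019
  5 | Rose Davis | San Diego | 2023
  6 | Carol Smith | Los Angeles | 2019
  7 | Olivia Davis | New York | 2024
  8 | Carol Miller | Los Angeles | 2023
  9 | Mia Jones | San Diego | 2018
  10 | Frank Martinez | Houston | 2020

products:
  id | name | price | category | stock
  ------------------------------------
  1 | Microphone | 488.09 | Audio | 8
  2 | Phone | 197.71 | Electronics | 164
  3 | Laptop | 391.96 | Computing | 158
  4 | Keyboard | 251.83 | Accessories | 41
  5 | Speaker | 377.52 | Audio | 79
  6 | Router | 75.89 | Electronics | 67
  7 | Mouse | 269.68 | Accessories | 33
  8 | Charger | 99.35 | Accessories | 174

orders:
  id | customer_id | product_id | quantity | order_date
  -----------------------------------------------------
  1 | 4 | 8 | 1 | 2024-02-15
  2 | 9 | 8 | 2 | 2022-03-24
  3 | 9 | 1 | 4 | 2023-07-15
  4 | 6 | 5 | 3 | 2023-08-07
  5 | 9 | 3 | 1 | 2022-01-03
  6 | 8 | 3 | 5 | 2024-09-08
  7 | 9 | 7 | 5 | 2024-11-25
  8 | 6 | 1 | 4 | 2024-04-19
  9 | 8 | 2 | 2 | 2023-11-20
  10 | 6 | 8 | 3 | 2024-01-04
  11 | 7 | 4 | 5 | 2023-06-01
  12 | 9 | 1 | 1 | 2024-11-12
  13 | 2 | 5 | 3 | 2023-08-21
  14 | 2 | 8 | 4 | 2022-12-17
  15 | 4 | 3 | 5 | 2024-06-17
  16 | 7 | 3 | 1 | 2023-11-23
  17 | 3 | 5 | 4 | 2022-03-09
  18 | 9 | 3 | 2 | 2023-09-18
SELECT name, category FROM products WHERE category = 'Computing'

Execution result:
name | category
Laptop | Computing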